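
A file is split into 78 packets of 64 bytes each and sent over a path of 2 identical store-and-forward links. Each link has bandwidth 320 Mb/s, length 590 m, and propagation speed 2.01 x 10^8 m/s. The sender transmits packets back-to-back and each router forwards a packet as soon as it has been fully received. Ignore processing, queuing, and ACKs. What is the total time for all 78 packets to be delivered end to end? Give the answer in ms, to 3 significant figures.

Per-hop transmission t_tx = L/R = 512/320000000 = 0.0016 ms.
Per-hop propagation t_prop = 590/2.01e+08 = 0.00293532 ms.
Pipeline fill: first packet needs 2·t_tx to clear all hops; remaining 77 packets each add one t_tx.
Total = (2+78-1)·t_tx + 2·t_prop = 79·0.0016 + 2·0.00293532 = 0.132 ms.

0.132 ms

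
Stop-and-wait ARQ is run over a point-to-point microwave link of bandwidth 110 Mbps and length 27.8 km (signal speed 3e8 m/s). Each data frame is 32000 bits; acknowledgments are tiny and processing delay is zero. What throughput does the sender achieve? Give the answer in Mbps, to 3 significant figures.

67.2 Mbps

t_tx = L/R = 32000/110000000 = 0.000290909 s.
t_prop = 27800/300000000 = 9.26667e-05 s; RTT = 0.000185333 s.
Cycle = t_tx + RTT = 0.000476242 s.
Throughput = L / cycle = 32000 / 0.000476242 = 67.2 Mbps.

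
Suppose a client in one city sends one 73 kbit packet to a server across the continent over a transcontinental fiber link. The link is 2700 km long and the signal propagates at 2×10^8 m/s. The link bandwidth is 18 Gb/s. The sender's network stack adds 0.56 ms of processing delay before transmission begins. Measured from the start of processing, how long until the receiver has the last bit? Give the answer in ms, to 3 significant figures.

14.1 ms

L = 73000 bits.
Transmission delay = L/R = 73000 / 18000000000 = 0.00405556 ms.
Propagation delay = d/s = 2700000 m / 200000000 m/s = 13.5 ms.
Plus processing delay 0.56 ms = 0.56 ms.
Total = 14.1 ms.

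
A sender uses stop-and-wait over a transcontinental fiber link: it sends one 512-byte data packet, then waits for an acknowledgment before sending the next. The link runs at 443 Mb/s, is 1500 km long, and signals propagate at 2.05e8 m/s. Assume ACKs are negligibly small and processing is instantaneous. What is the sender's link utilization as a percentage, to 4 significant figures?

t_tx = L/R = 4096/443000000 = 9.24605e-06 s.
t_prop = 1500000/2.05e+08 = 0.00731707 s; RTT = 0.0146341 s.
Cycle = t_tx + RTT = 0.0146434 s.
Utilization = t_tx / cycle = 9.24605e-06/0.0146434 = 0.06314 %.

0.06314 %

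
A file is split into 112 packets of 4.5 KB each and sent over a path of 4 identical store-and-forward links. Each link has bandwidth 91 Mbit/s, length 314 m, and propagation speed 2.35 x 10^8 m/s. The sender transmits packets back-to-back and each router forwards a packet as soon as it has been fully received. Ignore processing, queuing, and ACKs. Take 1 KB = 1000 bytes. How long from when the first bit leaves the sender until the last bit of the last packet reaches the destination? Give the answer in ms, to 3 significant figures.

Per-hop transmission t_tx = L/R = 36000/91000000 = 0.395604 ms.
Per-hop propagation t_prop = 314/235000000 = 0.00133617 ms.
Pipeline fill: first packet needs 4·t_tx to clear all hops; remaining 111 packets each add one t_tx.
Total = (4+112-1)·t_tx + 4·t_prop = 115·0.395604 + 4·0.00133617 = 45.5 ms.

45.5 ms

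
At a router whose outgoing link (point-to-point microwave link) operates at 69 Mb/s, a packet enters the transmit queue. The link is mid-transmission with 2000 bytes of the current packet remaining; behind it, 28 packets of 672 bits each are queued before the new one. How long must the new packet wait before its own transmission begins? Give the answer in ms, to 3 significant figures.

0.505 ms

Each queued packet: L/R = 672/69000000 = 0.00973913 ms.
28 queued → 0.272696 ms.
Plus remaining 16000 bits of current packet: 0.231884 ms.
Queuing delay = 0.505 ms.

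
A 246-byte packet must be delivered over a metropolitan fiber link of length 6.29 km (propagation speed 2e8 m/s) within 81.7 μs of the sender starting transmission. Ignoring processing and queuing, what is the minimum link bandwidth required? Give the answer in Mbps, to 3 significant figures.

L = 1968 bits.
Propagation delay = 6290 / 200000000 = 31.45 μs.
Transmission budget = 81.7 − 31.45 = 50.25 μs.
R ≥ L / t_tx = 1968 bits / 5.025e-05 s = 39.2 Mbps.

39.2 Mbps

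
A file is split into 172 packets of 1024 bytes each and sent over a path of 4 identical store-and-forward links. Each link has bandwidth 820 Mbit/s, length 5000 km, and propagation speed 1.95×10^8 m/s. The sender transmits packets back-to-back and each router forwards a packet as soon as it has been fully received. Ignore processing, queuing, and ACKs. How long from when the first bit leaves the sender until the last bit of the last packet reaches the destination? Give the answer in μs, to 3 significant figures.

Per-hop transmission t_tx = L/R = 8192/820000000 = 9.99024 μs.
Per-hop propagation t_prop = 5000000/195000000 = 25641 μs.
Pipeline fill: first packet needs 4·t_tx to clear all hops; remaining 171 packets each add one t_tx.
Total = (4+172-1)·t_tx + 4·t_prop = 175·9.99024 + 4·25641 = 104000 μs.

104000 μs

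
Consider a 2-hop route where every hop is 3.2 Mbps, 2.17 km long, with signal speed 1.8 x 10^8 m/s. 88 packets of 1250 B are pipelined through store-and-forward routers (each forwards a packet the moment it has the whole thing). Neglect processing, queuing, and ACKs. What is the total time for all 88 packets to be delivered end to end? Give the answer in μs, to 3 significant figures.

278000 μs

Per-hop transmission t_tx = L/R = 10000/3200000 = 3125 μs.
Per-hop propagation t_prop = 2170/180000000 = 12.0556 μs.
Pipeline fill: first packet needs 2·t_tx to clear all hops; remaining 87 packets each add one t_tx.
Total = (2+88-1)·t_tx + 2·t_prop = 89·3125 + 2·12.0556 = 278000 μs.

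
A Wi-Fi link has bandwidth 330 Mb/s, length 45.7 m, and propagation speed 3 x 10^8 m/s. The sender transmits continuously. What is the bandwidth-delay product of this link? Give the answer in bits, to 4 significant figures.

Propagation delay = 45.7 / 300000000 = 1.52333e-07 s.
BDP = R × t_prop = 330000000 × 1.52333e-07 = 50.27 bits.

50.27 bits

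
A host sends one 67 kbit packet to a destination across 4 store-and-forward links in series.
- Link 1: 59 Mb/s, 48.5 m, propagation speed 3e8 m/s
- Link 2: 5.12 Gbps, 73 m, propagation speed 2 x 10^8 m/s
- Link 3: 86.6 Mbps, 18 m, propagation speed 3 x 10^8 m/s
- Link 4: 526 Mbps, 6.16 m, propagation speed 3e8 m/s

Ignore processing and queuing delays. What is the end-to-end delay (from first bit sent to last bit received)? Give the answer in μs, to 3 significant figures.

L = 67000 bits.
Transmission delays (L/R per hop): 1135.59, 13.0859, 773.672, 127.376 μs; sum = 2049.73 μs.
Propagation delays (d/s per hop): 0.161667, 0.365, 0.06, 0.0205333 μs; sum = 0.6072 μs.
End-to-end = 2050 μs.

2050 μs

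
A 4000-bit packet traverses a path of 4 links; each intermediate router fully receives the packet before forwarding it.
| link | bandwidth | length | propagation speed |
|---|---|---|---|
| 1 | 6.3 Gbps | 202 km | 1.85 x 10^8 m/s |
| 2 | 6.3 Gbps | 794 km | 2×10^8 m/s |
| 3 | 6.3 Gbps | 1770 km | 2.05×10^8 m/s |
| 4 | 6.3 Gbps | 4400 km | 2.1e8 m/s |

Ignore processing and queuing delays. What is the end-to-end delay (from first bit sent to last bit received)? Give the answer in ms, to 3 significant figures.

Transmission delay per hop = L/R = 4000/6300000000 = 0.000634921 ms; 4 hops → 0.00253968 ms.
Propagation delays (d/s per hop): 1.09189, 3.97, 8.63415, 20.9524 ms; sum = 34.6484 ms.
End-to-end = 34.7 ms.

34.7 ms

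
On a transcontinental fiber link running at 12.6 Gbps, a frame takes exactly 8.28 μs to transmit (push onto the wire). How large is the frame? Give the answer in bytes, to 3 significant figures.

L = R × t_tx = 12600000000 b/s × 8.28e-06 s = 104328 bits.
In bytes: 104328 / 8 = 13000 bytes.

13000 bytes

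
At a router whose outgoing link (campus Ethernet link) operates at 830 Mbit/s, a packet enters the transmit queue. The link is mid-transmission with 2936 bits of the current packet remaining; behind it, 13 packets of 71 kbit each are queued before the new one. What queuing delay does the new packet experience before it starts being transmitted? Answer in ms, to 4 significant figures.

Each queued packet: L/R = 71000/830000000 = 0.0855422 ms.
13 queued → 1.11205 ms.
Plus remaining 2936 bits of current packet: 0.00353735 ms.
Queuing delay = 1.116 ms.

1.116 ms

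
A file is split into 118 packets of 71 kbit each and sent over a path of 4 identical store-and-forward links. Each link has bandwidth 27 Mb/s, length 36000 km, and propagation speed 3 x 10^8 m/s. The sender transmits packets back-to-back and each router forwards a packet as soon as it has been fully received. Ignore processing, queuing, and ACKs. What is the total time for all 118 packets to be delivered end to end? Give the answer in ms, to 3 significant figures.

798 ms

Per-hop transmission t_tx = L/R = 71000/27000000 = 2.62963 ms.
Per-hop propagation t_prop = 36000000/300000000 = 120 ms.
Pipeline fill: first packet needs 4·t_tx to clear all hops; remaining 117 packets each add one t_tx.
Total = (4+118-1)·t_tx + 4·t_prop = 121·2.62963 + 4·120 = 798 ms.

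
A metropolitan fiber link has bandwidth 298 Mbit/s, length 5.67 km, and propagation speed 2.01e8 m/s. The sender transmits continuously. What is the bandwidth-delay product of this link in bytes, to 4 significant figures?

1051 bytes

Propagation delay = 5670 / 2.01e+08 = 2.8209e-05 s.
BDP = R × t_prop = 298000000 × 2.8209e-05 = 8406.27 bits.
In bytes: 8406.27/8 = 1051 bytes.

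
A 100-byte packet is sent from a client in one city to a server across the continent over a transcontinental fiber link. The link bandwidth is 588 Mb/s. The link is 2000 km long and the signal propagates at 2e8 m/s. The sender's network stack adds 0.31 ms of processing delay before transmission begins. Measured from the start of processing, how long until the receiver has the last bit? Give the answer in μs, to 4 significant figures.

10310 μs

L = 100 × 8 = 800 bits.
Transmission delay = L/R = 800 / 588000000 = 1.36054 μs.
Propagation delay = d/s = 2000000 m / 200000000 m/s = 10000 μs.
Plus processing delay 0.31 ms = 310 μs.
Total = 10310 μs.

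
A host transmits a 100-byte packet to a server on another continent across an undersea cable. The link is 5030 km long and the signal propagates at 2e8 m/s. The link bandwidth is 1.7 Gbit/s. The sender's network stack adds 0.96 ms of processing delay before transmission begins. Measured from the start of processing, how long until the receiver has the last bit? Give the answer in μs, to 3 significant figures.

26100 μs

L = 100 × 8 = 800 bits.
Transmission delay = L/R = 800 / 1700000000 = 0.470588 μs.
Propagation delay = d/s = 5030000 m / 200000000 m/s = 25150 μs.
Plus processing delay 0.96 ms = 960 μs.
Total = 26100 μs.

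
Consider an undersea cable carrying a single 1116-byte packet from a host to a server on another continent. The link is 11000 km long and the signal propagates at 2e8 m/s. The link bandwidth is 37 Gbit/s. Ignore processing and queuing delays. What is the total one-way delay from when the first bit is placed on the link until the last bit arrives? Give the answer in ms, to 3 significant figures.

L = 1116 × 8 = 8928 bits.
Transmission delay = L/R = 8928 / 37000000000 = 0.000241297 ms.
Propagation delay = d/s = 11000000 m / 200000000 m/s = 55 ms.
Total = 55.0 ms.

55.0 ms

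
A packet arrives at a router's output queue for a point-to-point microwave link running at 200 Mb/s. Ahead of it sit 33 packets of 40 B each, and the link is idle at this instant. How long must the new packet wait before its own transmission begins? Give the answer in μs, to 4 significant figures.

52.80 μs

Each queued packet: L/R = 320/200000000 = 1.6 μs.
33 queued → 52.8 μs.
Queuing delay = 52.80 μs.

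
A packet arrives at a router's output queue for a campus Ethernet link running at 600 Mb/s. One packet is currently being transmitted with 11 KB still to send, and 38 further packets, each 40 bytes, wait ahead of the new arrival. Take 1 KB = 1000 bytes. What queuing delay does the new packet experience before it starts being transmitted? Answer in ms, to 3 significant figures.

0.167 ms

Each queued packet: L/R = 320/600000000 = 0.000533333 ms.
38 queued → 0.0202667 ms.
Plus remaining 88000 bits of current packet: 0.146667 ms.
Queuing delay = 0.167 ms.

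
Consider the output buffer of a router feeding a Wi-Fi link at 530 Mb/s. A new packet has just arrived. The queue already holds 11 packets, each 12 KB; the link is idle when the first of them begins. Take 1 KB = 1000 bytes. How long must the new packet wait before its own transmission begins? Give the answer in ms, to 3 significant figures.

1.99 ms

Each queued packet: L/R = 96000/530000000 = 0.181132 ms.
11 queued → 1.99245 ms.
Queuing delay = 1.99 ms.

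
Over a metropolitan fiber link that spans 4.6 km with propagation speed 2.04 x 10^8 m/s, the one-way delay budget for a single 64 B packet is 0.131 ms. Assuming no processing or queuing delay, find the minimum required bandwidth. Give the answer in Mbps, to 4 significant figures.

4.721 Mbps

L = 512 bits.
Propagation delay = 4600 / 204000000 = 0.022549 ms.
Transmission budget = 0.131 − 0.022549 = 0.108451 ms.
R ≥ L / t_tx = 512 bits / 0.000108451 s = 4.721 Mbps.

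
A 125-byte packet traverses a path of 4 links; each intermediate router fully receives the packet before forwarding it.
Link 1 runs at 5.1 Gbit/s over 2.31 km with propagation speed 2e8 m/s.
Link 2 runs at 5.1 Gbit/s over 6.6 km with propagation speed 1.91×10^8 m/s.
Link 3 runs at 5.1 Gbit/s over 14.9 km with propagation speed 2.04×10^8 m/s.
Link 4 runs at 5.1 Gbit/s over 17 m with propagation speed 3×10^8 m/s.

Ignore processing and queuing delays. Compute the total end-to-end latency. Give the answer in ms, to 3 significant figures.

L = 125 × 8 = 1000 bits.
Transmission delay per hop = L/R = 1000/5100000000 = 0.000196078 ms; 4 hops → 0.000784314 ms.
Propagation delays (d/s per hop): 0.01155, 0.034555, 0.0730392, 5.66667e-05 ms; sum = 0.119201 ms.
End-to-end = 0.120 ms.

0.120 ms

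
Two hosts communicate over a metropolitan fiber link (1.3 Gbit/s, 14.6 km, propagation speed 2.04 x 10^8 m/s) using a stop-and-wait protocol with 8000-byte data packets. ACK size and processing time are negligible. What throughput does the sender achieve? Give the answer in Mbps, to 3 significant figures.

t_tx = L/R = 64000/1300000000 = 4.92308e-05 s.
t_prop = 14600/204000000 = 7.15686e-05 s; RTT = 0.000143137 s.
Cycle = t_tx + RTT = 0.000192368 s.
Throughput = L / cycle = 64000 / 0.000192368 = 333 Mbps.

333 Mbps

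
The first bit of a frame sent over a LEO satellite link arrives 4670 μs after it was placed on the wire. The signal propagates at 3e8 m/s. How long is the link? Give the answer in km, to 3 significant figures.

1400 km

d = s × t_prop = 300000000 × 0.00467 = 1400 km.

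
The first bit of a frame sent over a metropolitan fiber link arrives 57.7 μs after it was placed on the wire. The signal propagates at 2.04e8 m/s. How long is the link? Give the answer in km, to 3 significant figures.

11.8 km

d = s × t_prop = 204000000 × 5.77e-05 = 11.8 km.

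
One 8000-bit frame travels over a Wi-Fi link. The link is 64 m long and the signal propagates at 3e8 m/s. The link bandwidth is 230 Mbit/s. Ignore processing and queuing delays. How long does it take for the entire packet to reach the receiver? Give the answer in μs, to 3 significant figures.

35.0 μs

Transmission delay = L/R = 8000 / 230000000 = 34.7826 μs.
Propagation delay = d/s = 64 m / 300000000 m/s = 0.213333 μs.
Total = 35.0 μs.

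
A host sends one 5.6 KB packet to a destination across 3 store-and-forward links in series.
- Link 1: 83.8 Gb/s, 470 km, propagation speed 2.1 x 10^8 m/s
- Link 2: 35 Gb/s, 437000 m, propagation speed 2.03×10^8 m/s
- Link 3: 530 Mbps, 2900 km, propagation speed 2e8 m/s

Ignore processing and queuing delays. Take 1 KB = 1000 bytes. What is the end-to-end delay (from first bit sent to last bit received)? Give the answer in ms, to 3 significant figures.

19.0 ms

L = 44800 bits.
Transmission delays (L/R per hop): 0.000534606, 0.00128, 0.0845283 ms; sum = 0.0863429 ms.
Propagation delays (d/s per hop): 2.2381, 2.15271, 14.5 ms; sum = 18.8908 ms.
End-to-end = 19.0 ms.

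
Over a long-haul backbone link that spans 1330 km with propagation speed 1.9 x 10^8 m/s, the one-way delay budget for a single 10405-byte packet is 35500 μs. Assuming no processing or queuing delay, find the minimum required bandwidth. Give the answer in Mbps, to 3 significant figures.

2.92 Mbps

L = 83240 bits.
Propagation delay = 1330000 / 190000000 = 7000 μs.
Transmission budget = 35500 − 7000 = 28500 μs.
R ≥ L / t_tx = 83240 bits / 0.0285 s = 2.92 Mbps.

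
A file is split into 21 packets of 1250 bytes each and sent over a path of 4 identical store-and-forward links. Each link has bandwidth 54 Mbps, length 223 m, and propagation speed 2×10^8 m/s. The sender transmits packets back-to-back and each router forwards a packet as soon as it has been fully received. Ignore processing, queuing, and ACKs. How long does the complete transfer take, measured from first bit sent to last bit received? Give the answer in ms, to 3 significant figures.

4.45 ms

Per-hop transmission t_tx = L/R = 10000/54000000 = 0.185185 ms.
Per-hop propagation t_prop = 223/200000000 = 0.001115 ms.
Pipeline fill: first packet needs 4·t_tx to clear all hops; remaining 20 packets each add one t_tx.
Total = (4+21-1)·t_tx + 4·t_prop = 24·0.185185 + 4·0.001115 = 4.45 ms.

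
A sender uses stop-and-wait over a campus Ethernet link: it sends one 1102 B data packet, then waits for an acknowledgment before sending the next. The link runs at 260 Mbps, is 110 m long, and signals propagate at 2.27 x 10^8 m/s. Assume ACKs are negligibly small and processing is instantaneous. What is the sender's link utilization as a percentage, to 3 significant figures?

t_tx = L/R = 8816/260000000 = 3.39077e-05 s.
t_prop = 110/227000000 = 4.84581e-07 s; RTT = 9.69163e-07 s.
Cycle = t_tx + RTT = 3.48769e-05 s.
Utilization = t_tx / cycle = 3.39077e-05/3.48769e-05 = 97.2 %.

97.2 %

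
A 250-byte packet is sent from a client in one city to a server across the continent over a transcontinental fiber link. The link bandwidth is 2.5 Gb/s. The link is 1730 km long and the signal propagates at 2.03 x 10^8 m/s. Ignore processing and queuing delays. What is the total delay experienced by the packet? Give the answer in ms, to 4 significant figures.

L = 250 × 8 = 2000 bits.
Transmission delay = L/R = 2000 / 2500000000 = 0.0008 ms.
Propagation delay = d/s = 1730000 m / 2.03e+08 m/s = 8.52217 ms.
Total = 8.523 ms.

8.523 ms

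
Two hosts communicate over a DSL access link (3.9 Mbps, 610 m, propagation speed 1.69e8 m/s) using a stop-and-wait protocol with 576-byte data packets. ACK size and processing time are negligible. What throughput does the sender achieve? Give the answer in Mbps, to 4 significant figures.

t_tx = L/R = 4608/3900000 = 0.00118154 s.
t_prop = 610/169000000 = 3.60947e-06 s; RTT = 7.21893e-06 s.
Cycle = t_tx + RTT = 0.00118876 s.
Throughput = L / cycle = 4608 / 0.00118876 = 3.876 Mbps.

3.876 Mbps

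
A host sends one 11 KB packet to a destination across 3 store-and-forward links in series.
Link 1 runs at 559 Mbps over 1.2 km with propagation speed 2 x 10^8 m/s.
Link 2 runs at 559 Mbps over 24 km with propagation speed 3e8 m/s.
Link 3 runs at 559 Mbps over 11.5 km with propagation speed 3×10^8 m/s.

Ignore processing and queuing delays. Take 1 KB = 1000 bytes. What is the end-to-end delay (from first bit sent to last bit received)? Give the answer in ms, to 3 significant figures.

0.597 ms

L = 88000 bits.
Transmission delay per hop = L/R = 88000/559000000 = 0.157424 ms; 3 hops → 0.472272 ms.
Propagation delays (d/s per hop): 0.006, 0.08, 0.0383333 ms; sum = 0.124333 ms.
End-to-end = 0.597 ms.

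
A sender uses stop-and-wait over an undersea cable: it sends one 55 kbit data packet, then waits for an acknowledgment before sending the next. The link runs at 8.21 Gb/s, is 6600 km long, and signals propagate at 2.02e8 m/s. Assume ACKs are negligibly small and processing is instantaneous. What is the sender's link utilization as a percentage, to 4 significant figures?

0.01025 %

t_tx = L/R = 55000/8.21e+09 = 6.69915e-06 s.
t_prop = 6600000/202000000 = 0.0326733 s; RTT = 0.0653465 s.
Cycle = t_tx + RTT = 0.0653532 s.
Utilization = t_tx / cycle = 6.69915e-06/0.0653532 = 0.01025 %.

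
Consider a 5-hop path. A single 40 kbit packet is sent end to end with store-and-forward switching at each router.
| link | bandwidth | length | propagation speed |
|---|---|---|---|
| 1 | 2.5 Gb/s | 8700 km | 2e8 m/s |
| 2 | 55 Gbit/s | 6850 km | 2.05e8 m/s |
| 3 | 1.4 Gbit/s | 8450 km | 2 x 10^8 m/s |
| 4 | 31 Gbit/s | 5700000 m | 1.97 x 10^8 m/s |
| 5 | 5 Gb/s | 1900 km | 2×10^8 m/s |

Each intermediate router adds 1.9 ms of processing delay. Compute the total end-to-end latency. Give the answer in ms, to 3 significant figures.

165 ms

L = 40000 bits.
Transmission delays (L/R per hop): 0.016, 0.000727273, 0.0285714, 0.00129032, 0.008 ms; sum = 0.054589 ms.
Propagation delays (d/s per hop): 43.5, 33.4146, 42.25, 28.934, 9.5 ms; sum = 157.599 ms.
Processing at 4 router(s): 4 × 1.9 ms = 7.6 ms.
End-to-end = 165 ms.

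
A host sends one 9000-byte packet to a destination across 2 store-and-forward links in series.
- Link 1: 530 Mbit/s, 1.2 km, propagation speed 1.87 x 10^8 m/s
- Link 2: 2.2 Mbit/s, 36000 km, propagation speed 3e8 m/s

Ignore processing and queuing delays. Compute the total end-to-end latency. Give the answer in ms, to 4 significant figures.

L = 9000 × 8 = 72000 bits.
Transmission delays (L/R per hop): 0.135849, 32.7273 ms; sum = 32.8631 ms.
Propagation delays (d/s per hop): 0.00641711, 120 ms; sum = 120.006 ms.
End-to-end = 152.9 ms.

152.9 ms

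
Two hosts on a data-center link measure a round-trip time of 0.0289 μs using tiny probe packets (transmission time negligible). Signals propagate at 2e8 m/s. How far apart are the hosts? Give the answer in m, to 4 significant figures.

One-way propagation = RTT/2 = 0.01445 μs.
d = s × t = 200000000 × 1.445e-08 = 2.890 m.

2.890 m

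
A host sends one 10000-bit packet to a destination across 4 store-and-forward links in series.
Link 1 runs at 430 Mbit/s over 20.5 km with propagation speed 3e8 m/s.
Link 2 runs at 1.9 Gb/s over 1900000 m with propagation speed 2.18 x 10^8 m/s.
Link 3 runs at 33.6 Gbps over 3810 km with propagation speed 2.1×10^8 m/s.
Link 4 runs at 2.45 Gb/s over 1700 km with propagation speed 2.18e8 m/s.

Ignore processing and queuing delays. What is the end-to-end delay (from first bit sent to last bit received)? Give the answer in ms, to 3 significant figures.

34.8 ms

Transmission delays (L/R per hop): 0.0232558, 0.00526316, 0.000297619, 0.00408163 ms; sum = 0.0328982 ms.
Propagation delays (d/s per hop): 0.0683333, 8.7156, 18.1429, 7.79817 ms; sum = 34.725 ms.
End-to-end = 34.8 ms.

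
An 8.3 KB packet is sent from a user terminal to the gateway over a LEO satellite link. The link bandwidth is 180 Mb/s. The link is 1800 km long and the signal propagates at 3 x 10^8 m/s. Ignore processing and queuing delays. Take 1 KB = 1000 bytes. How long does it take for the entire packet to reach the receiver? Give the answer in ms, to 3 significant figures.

6.37 ms

L = 66400 bits.
Transmission delay = L/R = 66400 / 180000000 = 0.368889 ms.
Propagation delay = d/s = 1800000 m / 300000000 m/s = 6 ms.
Total = 6.37 ms.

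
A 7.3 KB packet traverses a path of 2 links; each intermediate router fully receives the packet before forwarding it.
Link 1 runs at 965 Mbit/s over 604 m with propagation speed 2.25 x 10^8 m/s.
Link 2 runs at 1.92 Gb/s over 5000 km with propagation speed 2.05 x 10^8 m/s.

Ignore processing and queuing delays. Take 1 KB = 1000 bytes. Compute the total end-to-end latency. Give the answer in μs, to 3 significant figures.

24500 μs

L = 58400 bits.
Transmission delays (L/R per hop): 60.5181, 30.4167 μs; sum = 90.9348 μs.
Propagation delays (d/s per hop): 2.68444, 24390.2 μs; sum = 24392.9 μs.
End-to-end = 24500 μs.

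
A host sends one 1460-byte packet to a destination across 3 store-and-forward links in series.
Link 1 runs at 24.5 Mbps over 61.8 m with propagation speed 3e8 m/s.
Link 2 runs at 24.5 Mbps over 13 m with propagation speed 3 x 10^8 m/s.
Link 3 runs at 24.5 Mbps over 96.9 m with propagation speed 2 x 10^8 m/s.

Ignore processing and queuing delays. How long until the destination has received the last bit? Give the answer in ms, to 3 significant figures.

L = 1460 × 8 = 11680 bits.
Transmission delay per hop = L/R = 11680/24500000 = 0.476735 ms; 3 hops → 1.4302 ms.
Propagation delays (d/s per hop): 0.000206, 4.33333e-05, 0.0004845 ms; sum = 0.000733833 ms.
End-to-end = 1.43 ms.

1.43 ms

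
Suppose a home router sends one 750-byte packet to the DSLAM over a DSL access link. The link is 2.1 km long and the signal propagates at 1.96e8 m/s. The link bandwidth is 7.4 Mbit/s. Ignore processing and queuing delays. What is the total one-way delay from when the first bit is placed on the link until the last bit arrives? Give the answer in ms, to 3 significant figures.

0.822 ms

L = 750 × 8 = 6000 bits.
Transmission delay = L/R = 6000 / 7400000 = 0.810811 ms.
Propagation delay = d/s = 2100 m / 196000000 m/s = 0.0107143 ms.
Total = 0.822 ms.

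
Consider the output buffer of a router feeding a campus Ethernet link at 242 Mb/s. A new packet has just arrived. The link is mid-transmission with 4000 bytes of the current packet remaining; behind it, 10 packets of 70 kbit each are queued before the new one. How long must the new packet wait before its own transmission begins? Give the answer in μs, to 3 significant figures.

3020 μs

Each queued packet: L/R = 70000/242000000 = 289.256 μs.
10 queued → 2892.56 μs.
Plus remaining 32000 bits of current packet: 132.231 μs.
Queuing delay = 3020 μs.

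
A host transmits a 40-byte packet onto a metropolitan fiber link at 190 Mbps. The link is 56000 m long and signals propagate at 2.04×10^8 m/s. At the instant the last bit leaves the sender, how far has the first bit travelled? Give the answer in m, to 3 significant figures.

t_tx = L/R = 320/190000000 = 1.68421e-06 s.
Distance = s × t_tx = 204000000 × 1.68421e-06 = 344 m.

344 m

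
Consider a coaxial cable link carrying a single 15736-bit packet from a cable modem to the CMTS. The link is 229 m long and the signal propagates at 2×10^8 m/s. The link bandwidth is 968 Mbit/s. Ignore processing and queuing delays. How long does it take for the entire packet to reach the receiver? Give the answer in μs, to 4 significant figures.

17.40 μs

Transmission delay = L/R = 15736 / 968000000 = 16.2562 μs.
Propagation delay = d/s = 229 m / 200000000 m/s = 1.145 μs.
Total = 17.40 μs.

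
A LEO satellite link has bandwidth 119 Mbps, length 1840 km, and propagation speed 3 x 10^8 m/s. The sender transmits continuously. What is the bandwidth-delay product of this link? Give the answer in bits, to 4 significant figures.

Propagation delay = 1840000 / 300000000 = 0.00613333 s.
BDP = R × t_prop = 119000000 × 0.00613333 = 729867 bits.

729900 bits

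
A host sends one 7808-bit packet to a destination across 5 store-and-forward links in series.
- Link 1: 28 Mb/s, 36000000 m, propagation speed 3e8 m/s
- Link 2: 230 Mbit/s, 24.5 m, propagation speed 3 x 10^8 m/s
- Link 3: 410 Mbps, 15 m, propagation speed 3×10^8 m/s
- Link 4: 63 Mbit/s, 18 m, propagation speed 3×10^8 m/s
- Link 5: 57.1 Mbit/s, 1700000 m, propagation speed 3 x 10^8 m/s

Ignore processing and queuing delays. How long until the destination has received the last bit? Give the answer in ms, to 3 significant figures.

Transmission delays (L/R per hop): 0.278857, 0.0339478, 0.0190439, 0.123937, 0.136743 ms; sum = 0.592528 ms.
Propagation delays (d/s per hop): 120, 8.16667e-05, 5e-05, 6e-05, 5.66667 ms; sum = 125.667 ms.
End-to-end = 126 ms.

126 ms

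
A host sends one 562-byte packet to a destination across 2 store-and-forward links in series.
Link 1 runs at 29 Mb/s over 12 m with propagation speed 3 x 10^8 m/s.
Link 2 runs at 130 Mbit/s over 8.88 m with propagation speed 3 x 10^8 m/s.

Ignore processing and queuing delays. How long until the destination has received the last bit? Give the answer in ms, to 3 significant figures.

L = 562 × 8 = 4496 bits.
Transmission delays (L/R per hop): 0.155034, 0.0345846 ms; sum = 0.189619 ms.
Propagation delays (d/s per hop): 4e-05, 2.96e-05 ms; sum = 6.96e-05 ms.
End-to-end = 0.190 ms.

0.190 ms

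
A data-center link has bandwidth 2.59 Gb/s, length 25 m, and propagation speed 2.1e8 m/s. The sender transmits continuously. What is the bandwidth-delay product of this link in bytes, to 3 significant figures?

Propagation delay = 25 / 210000000 = 1.19048e-07 s.
BDP = R × t_prop = 2590000000 × 1.19048e-07 = 308.333 bits.
In bytes: 308.333/8 = 38.5 bytes.

38.5 bytes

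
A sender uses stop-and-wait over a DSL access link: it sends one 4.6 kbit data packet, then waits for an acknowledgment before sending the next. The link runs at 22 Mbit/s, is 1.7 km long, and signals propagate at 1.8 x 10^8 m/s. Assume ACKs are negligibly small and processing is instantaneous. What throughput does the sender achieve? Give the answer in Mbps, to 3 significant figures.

20.2 Mbps

t_tx = L/R = 4600/22000000 = 0.000209091 s.
t_prop = 1700/180000000 = 9.44444e-06 s; RTT = 1.88889e-05 s.
Cycle = t_tx + RTT = 0.00022798 s.
Throughput = L / cycle = 4600 / 0.00022798 = 20.2 Mbps.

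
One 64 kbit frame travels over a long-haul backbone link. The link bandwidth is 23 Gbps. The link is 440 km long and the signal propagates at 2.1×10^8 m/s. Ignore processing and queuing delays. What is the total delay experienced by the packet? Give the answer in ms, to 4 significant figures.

2.098 ms

L = 64000 bits.
Transmission delay = L/R = 64000 / 23000000000 = 0.00278261 ms.
Propagation delay = d/s = 440000 m / 210000000 m/s = 2.09524 ms.
Total = 2.098 ms.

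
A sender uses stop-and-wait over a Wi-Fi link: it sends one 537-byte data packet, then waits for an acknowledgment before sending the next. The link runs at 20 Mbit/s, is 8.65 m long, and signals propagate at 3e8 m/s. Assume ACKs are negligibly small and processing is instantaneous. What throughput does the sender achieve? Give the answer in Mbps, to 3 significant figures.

t_tx = L/R = 4296/20000000 = 0.0002148 s.
t_prop = 8.65/300000000 = 2.88333e-08 s; RTT = 5.76667e-08 s.
Cycle = t_tx + RTT = 0.000214858 s.
Throughput = L / cycle = 4296 / 0.000214858 = 20.0 Mbps.

20.0 Mbps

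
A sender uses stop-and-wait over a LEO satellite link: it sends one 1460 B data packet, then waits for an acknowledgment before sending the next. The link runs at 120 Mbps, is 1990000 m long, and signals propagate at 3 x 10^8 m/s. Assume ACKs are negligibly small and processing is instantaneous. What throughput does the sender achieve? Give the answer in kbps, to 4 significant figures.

t_tx = L/R = 11680/120000000 = 9.73333e-05 s.
t_prop = 1990000/300000000 = 0.00663333 s; RTT = 0.0132667 s.
Cycle = t_tx + RTT = 0.013364 s.
Throughput = L / cycle = 11680 / 0.013364 = 874.0 kbps.

874.0 kbps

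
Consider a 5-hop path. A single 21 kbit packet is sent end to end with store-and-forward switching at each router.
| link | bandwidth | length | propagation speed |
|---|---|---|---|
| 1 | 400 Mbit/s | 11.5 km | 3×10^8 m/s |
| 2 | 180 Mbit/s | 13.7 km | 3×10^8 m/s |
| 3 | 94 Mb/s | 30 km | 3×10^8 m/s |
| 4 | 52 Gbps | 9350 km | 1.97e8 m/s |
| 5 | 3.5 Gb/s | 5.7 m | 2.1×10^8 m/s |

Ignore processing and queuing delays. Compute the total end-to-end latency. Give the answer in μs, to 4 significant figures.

L = 21000 bits.
Transmission delays (L/R per hop): 52.5, 116.667, 223.404, 0.403846, 6 μs; sum = 398.975 μs.
Propagation delays (d/s per hop): 38.3333, 45.6667, 100, 47461.9, 0.0271429 μs; sum = 47646 μs.
End-to-end = 48040 μs.

48040 μs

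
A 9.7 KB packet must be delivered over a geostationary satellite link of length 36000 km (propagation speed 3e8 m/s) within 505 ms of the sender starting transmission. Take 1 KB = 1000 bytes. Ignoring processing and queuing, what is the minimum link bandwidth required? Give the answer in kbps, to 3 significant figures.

L = 77600 bits.
Propagation delay = 36000000 / 300000000 = 120 ms.
Transmission budget = 505 − 120 = 385 ms.
R ≥ L / t_tx = 77600 bits / 0.385 s = 202 kbps.

202 kbps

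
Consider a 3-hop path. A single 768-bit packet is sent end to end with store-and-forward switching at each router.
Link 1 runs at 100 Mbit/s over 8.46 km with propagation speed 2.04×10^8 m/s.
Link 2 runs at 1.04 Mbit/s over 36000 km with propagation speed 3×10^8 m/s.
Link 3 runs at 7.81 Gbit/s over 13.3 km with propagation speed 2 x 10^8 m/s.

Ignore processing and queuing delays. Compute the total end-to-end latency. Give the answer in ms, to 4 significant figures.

120.9 ms

Transmission delays (L/R per hop): 0.00768, 0.738462, 9.83355e-05 ms; sum = 0.74624 ms.
Propagation delays (d/s per hop): 0.0414706, 120, 0.0665 ms; sum = 120.108 ms.
End-to-end = 120.9 ms.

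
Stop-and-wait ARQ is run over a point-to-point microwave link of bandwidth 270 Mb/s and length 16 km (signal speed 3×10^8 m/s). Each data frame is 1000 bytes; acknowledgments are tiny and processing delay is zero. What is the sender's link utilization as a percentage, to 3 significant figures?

t_tx = L/R = 8000/270000000 = 2.96296e-05 s.
t_prop = 16000/300000000 = 5.33333e-05 s; RTT = 0.000106667 s.
Cycle = t_tx + RTT = 0.000136296 s.
Utilization = t_tx / cycle = 2.96296e-05/0.000136296 = 21.7 %.

21.7 %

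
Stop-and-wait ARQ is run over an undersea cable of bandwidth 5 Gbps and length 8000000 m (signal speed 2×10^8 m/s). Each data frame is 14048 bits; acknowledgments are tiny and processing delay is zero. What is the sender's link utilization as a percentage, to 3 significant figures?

0.00351 %

t_tx = L/R = 14048/5000000000 = 2.8096e-06 s.
t_prop = 8000000/200000000 = 0.04 s; RTT = 0.08 s.
Cycle = t_tx + RTT = 0.0800028 s.
Utilization = t_tx / cycle = 2.8096e-06/0.0800028 = 0.00351 %.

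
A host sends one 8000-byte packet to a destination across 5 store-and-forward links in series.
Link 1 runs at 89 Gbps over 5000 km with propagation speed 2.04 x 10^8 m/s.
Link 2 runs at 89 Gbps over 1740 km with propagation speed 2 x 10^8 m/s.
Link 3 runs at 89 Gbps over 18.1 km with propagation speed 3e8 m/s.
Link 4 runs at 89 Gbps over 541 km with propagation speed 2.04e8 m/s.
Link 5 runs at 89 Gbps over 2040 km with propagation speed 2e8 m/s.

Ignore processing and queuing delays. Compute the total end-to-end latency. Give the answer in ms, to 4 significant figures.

46.13 ms

L = 8000 × 8 = 64000 bits.
Transmission delay per hop = L/R = 64000/89000000000 = 0.000719101 ms; 5 hops → 0.00359551 ms.
Propagation delays (d/s per hop): 24.5098, 8.7, 0.0603333, 2.65196, 10.2 ms; sum = 46.1221 ms.
End-to-end = 46.13 ms.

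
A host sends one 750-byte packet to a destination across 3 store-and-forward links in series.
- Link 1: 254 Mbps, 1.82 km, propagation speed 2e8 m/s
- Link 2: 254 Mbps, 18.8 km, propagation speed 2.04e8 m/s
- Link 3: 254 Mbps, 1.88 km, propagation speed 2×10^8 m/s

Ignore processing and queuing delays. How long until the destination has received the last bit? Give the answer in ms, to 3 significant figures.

L = 750 × 8 = 6000 bits.
Transmission delay per hop = L/R = 6000/254000000 = 0.023622 ms; 3 hops → 0.0708661 ms.
Propagation delays (d/s per hop): 0.0091, 0.0921569, 0.0094 ms; sum = 0.110657 ms.
End-to-end = 0.182 ms.

0.182 ms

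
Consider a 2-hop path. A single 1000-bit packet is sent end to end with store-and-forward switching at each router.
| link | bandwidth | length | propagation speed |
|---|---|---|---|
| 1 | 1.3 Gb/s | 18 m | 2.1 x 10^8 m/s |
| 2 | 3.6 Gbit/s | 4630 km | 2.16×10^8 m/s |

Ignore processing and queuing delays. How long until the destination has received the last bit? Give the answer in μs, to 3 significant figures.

21400 μs

Transmission delays (L/R per hop): 0.769231, 0.277778 μs; sum = 1.04701 μs.
Propagation delays (d/s per hop): 0.0857143, 21435.2 μs; sum = 21435.3 μs.
End-to-end = 21400 μs.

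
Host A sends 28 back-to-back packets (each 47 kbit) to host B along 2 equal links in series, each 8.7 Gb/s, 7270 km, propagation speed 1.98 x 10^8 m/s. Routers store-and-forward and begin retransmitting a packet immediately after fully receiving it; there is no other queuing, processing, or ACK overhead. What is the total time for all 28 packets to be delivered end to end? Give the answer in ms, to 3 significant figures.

73.6 ms

Per-hop transmission t_tx = L/R = 47000/8700000000 = 0.0054023 ms.
Per-hop propagation t_prop = 7270000/198000000 = 36.7172 ms.
Pipeline fill: first packet needs 2·t_tx to clear all hops; remaining 27 packets each add one t_tx.
Total = (2+28-1)·t_tx + 2·t_prop = 29·0.0054023 + 2·36.7172 = 73.6 ms.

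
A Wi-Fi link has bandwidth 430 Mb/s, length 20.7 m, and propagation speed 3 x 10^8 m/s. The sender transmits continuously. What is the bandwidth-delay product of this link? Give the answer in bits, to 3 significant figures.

Propagation delay = 20.7 / 300000000 = 6.9e-08 s.
BDP = R × t_prop = 430000000 × 6.9e-08 = 29.67 bits.

29.7 bits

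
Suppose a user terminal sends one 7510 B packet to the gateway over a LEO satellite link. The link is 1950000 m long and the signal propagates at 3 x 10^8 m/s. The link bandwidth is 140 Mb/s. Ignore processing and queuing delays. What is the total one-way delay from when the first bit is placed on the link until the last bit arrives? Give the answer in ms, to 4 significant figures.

L = 7510 × 8 = 60080 bits.
Transmission delay = L/R = 60080 / 140000000 = 0.429143 ms.
Propagation delay = d/s = 1950000 m / 300000000 m/s = 6.5 ms.
Total = 6.929 ms.

6.929 ms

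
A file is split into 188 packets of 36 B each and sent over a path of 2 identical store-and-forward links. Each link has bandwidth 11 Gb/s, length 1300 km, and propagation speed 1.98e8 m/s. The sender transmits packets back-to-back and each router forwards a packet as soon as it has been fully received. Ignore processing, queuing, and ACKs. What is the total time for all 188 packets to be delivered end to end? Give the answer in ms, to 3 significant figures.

Per-hop transmission t_tx = L/R = 288/11000000000 = 2.61818e-05 ms.
Per-hop propagation t_prop = 1300000/198000000 = 6.56566 ms.
Pipeline fill: first packet needs 2·t_tx to clear all hops; remaining 187 packets each add one t_tx.
Total = (2+188-1)·t_tx + 2·t_prop = 189·2.61818e-05 + 2·6.56566 = 13.1 ms.

13.1 ms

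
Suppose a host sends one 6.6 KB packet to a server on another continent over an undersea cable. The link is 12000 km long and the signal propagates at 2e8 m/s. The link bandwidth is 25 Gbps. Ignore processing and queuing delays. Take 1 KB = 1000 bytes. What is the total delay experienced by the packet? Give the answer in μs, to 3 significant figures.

L = 52800 bits.
Transmission delay = L/R = 52800 / 25000000000 = 2.112 μs.
Propagation delay = d/s = 12000000 m / 200000000 m/s = 60000 μs.
Total = 60000 μs.

60000 μs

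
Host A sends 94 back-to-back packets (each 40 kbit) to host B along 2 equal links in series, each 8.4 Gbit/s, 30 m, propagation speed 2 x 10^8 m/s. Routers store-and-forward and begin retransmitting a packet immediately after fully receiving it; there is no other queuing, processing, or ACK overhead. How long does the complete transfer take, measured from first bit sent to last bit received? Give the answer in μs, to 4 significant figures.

Per-hop transmission t_tx = L/R = 40000/8400000000 = 4.7619 μs.
Per-hop propagation t_prop = 30/200000000 = 0.15 μs.
Pipeline fill: first packet needs 2·t_tx to clear all hops; remaining 93 packets each add one t_tx.
Total = (2+94-1)·t_tx + 2·t_prop = 95·4.7619 + 2·0.15 = 452.7 μs.

452.7 μs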